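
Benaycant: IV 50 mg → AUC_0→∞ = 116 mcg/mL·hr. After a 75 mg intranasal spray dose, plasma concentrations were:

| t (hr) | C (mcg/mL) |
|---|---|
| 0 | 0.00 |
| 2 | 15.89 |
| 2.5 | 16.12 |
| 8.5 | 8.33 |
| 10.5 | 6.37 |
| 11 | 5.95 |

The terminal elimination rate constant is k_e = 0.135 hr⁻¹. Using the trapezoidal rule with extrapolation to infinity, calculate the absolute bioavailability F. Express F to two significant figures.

Trapezoidal AUC_0→11 (intranasal spray):
  [0→2]: (0.00+15.89)/2 × 2 = 15.89
  [2→2.5]: (15.89+16.12)/2 × 0.5 = 8.0025
  [2.5→8.5]: (16.12+8.33)/2 × 6 = 73.35
  [8.5→10.5]: (8.33+6.37)/2 × 2 = 14.7
  [10.5→11]: (6.37+5.95)/2 × 0.5 = 3.08
  Sum = 115.0225 mcg/mL·hr
Tail: C_last/k_e = 5.95/0.135 = 44.074
AUC_0→∞ (intranasal spray) = 115.0225 + 44.074 = 159.0965 mcg/mL·hr
F = (AUC_ev/D_ev)/(AUC_iv/D_iv) = (159.0965/75)/(116/50) = 2.12129/2.32 = 0.9143

F = 0.91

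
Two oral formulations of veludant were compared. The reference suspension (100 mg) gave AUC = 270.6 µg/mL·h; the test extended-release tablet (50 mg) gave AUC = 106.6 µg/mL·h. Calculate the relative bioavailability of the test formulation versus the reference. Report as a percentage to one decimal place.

F_rel = 78.8%

F_rel = (AUC_test/D_test) / (AUC_ref/D_ref)
      = (106.6/50) / (270.6/100)
      = 2.132 / 2.706 = 0.7879 = 78.79%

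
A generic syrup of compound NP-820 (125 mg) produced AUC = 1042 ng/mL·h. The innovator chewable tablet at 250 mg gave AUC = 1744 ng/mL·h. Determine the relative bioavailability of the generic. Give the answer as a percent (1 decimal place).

F_rel = (AUC_test/D_test) / (AUC_ref/D_ref)
      = (1042/125) / (1744/250)
      = 8.336 / 6.976 = 1.1950 = 119.50%

F_rel = 119.5%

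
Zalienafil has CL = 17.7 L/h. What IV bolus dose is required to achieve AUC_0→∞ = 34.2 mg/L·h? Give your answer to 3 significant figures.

Dose_iv = CL × AUC_0→∞
     = 17.7 × 34.2 = 605.34 mg

Dose = 605 mg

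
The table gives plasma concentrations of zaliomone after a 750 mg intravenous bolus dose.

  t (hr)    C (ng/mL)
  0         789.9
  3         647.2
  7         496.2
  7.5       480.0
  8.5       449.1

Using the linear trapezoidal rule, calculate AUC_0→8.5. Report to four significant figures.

Trapezoidal AUC_0→8.5:
  [0→3]: (789.9+647.2)/2 × 3 = 2155.65
  [3→7]: (647.2+496.2)/2 × 4 = 2286.8
  [7→7.5]: (496.2+480.0)/2 × 0.5 = 244.05
  [7.5→8.5]: (480.0+449.1)/2 × 1 = 464.55
  Sum = 5151.05 ng/mL·hr

AUC = 5151 ng/mL·hr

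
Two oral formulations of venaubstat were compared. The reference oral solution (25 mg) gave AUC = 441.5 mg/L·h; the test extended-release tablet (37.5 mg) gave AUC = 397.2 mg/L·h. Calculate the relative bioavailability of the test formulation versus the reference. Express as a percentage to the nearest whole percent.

F_rel = (AUC_test/D_test) / (AUC_ref/D_ref)
      = (397.2/37.5) / (441.5/25)
      = 10.592 / 17.66 = 0.5998 = 59.98%

F_rel = 60%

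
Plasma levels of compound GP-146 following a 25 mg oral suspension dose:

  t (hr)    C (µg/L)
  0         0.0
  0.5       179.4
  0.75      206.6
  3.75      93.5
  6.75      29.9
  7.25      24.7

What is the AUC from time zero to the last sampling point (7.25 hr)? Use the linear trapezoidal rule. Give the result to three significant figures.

AUC = 742 µg/L·hr

Trapezoidal AUC_0→7.25:
  [0→0.5]: (0.0+179.4)/2 × 0.5 = 44.85
  [0.5→0.75]: (179.4+206.6)/2 × 0.25 = 48.25
  [0.75→3.75]: (206.6+93.5)/2 × 3 = 450.15
  [3.75→6.75]: (93.5+29.9)/2 × 3 = 185.1
  [6.75→7.25]: (29.9+24.7)/2 × 0.5 = 13.65
  Sum = 742.0 µg/L·hr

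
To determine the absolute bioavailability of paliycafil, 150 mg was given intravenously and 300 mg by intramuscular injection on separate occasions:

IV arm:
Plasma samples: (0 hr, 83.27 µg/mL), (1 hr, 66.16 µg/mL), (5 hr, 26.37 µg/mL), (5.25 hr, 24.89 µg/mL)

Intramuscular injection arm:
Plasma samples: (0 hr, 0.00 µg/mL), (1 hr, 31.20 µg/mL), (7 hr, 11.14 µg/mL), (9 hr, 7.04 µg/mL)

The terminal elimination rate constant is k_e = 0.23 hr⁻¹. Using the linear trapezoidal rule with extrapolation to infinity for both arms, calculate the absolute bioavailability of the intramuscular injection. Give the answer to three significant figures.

Trapezoidal AUC_0→5.25 (IV):
  [0→1]: (83.27+66.16)/2 × 1 = 74.715
  [1→5]: (66.16+26.37)/2 × 4 = 185.06
  [5→5.25]: (26.37+24.89)/2 × 0.25 = 6.4075
  Sum = 266.1825 µg/mL·hr
IV tail: 24.89/0.23 = 108.217; AUC_iv,0→∞ = 266.1825 + 108.217 = 374.3995 µg/mL·hr
Trapezoidal AUC_0→9 (intramuscular injection):
  [0→1]: (0.00+31.20)/2 × 1 = 15.6
  [1→7]: (31.20+11.14)/2 × 6 = 127.02
  [7→9]: (11.14+7.04)/2 × 2 = 18.18
  Sum = 160.8 µg/mL·hr
intramuscular injection tail: 7.04/0.23 = 30.609; AUC_ev,0→∞ = 160.8 + 30.609 = 191.409 µg/mL·hr
F = (AUC_ev/D_ev)/(AUC_iv/D_iv) = (191.409/300)/(374.3995/150) = 0.63803/2.496 = 0.2556

F = 0.256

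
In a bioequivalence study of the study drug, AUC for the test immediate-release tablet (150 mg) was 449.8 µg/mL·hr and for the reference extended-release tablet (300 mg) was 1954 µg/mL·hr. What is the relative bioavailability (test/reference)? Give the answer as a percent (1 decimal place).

F_rel = (AUC_test/D_test) / (AUC_ref/D_ref)
      = (449.8/150) / (1954/300)
      = 2.99867 / 6.51333 = 0.4604 = 46.04%

F_rel = 46.0%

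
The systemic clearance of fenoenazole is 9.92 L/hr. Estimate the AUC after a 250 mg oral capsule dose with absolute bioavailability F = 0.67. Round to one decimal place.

AUC = 16.9 mg/L·hr

AUC_0→∞ = F × Dose / CL
        = 0.67 × 250 / 9.92 = 16.8851 mg/L·hr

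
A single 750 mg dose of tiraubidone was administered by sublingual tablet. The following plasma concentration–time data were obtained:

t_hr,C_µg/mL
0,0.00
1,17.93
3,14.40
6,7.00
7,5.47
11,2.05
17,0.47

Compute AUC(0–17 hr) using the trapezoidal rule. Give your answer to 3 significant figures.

Trapezoidal AUC_0→17:
  [0→1]: (0.00+17.93)/2 × 1 = 8.965
  [1→3]: (17.93+14.40)/2 × 2 = 32.33
  [3→6]: (14.40+7.00)/2 × 3 = 32.1
  [6→7]: (7.00+5.47)/2 × 1 = 6.235
  [7→11]: (5.47+2.05)/2 × 4 = 15.04
  [11→17]: (2.05+0.47)/2 × 6 = 7.56
  Sum = 102.23 µg/mL·hr

AUC = 102 µg/mL·hr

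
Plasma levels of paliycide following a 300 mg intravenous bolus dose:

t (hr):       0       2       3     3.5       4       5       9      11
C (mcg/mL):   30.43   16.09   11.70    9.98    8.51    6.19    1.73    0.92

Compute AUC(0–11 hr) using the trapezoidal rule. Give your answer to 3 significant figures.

AUC = 96.3 mcg/mL·hr

Trapezoidal AUC_0→11:
  [0→2]: (30.43+16.09)/2 × 2 = 46.52
  [2→3]: (16.09+11.70)/2 × 1 = 13.895
  [3→3.5]: (11.70+9.98)/2 × 0.5 = 5.42
  [3.5→4]: (9.98+8.51)/2 × 0.5 = 4.6225
  [4→5]: (8.51+6.19)/2 × 1 = 7.35
  [5→9]: (6.19+1.73)/2 × 4 = 15.84
  [9→11]: (1.73+0.92)/2 × 2 = 2.65
  Sum = 96.2975 mcg/mL·hr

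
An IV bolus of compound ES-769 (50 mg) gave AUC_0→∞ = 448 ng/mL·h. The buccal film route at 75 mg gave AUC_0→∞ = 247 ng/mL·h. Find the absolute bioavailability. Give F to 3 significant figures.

F = 0.368

F = (AUC_ev / D_ev) / (AUC_iv / D_iv)
  = (247/75) / (448/50)
  = 3.29333 / 8.96 = 0.3676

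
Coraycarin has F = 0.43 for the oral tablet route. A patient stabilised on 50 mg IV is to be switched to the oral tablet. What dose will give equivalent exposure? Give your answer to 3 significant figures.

For equal systemic exposure: F × D_ev = D_iv
D_ev = D_iv / F = 50 / 0.43 = 116.279 mg

D_oral = 116 mg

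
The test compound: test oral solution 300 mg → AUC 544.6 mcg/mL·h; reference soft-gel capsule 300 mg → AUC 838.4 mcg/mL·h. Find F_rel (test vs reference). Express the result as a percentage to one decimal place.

F_rel = 65.0%

F_rel = (AUC_test/D_test) / (AUC_ref/D_ref)
      = (544.6/300) / (838.4/300)
      = 1.81533 / 2.79467 = 0.6496 = 64.96%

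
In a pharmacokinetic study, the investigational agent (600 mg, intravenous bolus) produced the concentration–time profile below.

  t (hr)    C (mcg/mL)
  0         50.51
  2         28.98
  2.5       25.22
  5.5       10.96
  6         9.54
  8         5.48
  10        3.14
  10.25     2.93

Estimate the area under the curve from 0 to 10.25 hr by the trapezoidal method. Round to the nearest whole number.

AUC = 177 mcg/mL·hr

Trapezoidal AUC_0→10.25:
  [0→2]: (50.51+28.98)/2 × 2 = 79.49
  [2→2.5]: (28.98+25.22)/2 × 0.5 = 13.55
  [2.5→5.5]: (25.22+10.96)/2 × 3 = 54.27
  [5.5→6]: (10.96+9.54)/2 × 0.5 = 5.125
  [6→8]: (9.54+5.48)/2 × 2 = 15.02
  [8→10]: (5.48+3.14)/2 × 2 = 8.62
  [10→10.25]: (3.14+2.93)/2 × 0.25 = 0.75875
  Sum = 176.83375 mcg/mL·hr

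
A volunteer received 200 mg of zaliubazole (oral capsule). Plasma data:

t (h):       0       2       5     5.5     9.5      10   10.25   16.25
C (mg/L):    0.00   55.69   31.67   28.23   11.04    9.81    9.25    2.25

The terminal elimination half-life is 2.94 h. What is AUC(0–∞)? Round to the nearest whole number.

AUC = 332 mg/L·h

Trapezoidal AUC_0→16.25:
  [0→2]: (0.00+55.69)/2 × 2 = 55.69
  [2→5]: (55.69+31.67)/2 × 3 = 131.04
  [5→5.5]: (31.67+28.23)/2 × 0.5 = 14.975
  [5.5→9.5]: (28.23+11.04)/2 × 4 = 78.54
  [9.5→10]: (11.04+9.81)/2 × 0.5 = 5.2125
  [10→10.25]: (9.81+9.25)/2 × 0.25 = 2.3825
  [10.25→16.25]: (9.25+2.25)/2 × 6 = 34.5
  Sum = 322.34 mg/L·h
k_e = ln2 / t½ = 0.693147 / 2.94 = 0.2358 h^-1
Extrapolated tail: C_last / k_e = 2.25 / 0.2358 = 9.542
AUC_0→∞ = 322.34 + 9.542 = 331.882 mg/L·h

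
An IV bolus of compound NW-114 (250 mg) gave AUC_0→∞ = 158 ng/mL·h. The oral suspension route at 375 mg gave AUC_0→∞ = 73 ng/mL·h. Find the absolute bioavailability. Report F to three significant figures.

F = 0.308

F = (AUC_ev / D_ev) / (AUC_iv / D_iv)
  = (73/375) / (158/250)
  = 0.194667 / 0.632 = 0.3080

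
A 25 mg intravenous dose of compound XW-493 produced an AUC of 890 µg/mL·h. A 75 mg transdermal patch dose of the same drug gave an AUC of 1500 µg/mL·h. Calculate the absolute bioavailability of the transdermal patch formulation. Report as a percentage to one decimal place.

F = 56.2%

F = (AUC_ev / D_ev) / (AUC_iv / D_iv)
  = (1500/75) / (890/25)
  = 20 / 35.6 = 0.5618
  = 56.18%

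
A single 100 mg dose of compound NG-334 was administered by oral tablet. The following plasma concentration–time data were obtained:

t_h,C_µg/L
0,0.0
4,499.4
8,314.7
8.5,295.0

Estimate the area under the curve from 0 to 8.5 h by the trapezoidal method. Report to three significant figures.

Trapezoidal AUC_0→8.5:
  [0→4]: (0.0+499.4)/2 × 4 = 998.8
  [4→8]: (499.4+314.7)/2 × 4 = 1628.2
  [8→8.5]: (314.7+295.0)/2 × 0.5 = 152.425
  Sum = 2779.425 µg/L·h

AUC = 2780 µg/L·h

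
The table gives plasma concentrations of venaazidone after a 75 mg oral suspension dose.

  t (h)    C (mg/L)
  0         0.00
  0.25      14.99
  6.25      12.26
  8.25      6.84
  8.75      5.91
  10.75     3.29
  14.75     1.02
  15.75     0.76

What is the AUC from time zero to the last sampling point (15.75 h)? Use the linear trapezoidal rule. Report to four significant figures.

Trapezoidal AUC_0→15.75:
  [0→0.25]: (0.00+14.99)/2 × 0.25 = 1.87375
  [0.25→6.25]: (14.99+12.26)/2 × 6 = 81.75
  [6.25→8.25]: (12.26+6.84)/2 × 2 = 19.1
  [8.25→8.75]: (6.84+5.91)/2 × 0.5 = 3.1875
  [8.75→10.75]: (5.91+3.29)/2 × 2 = 9.2
  [10.75→14.75]: (3.29+1.02)/2 × 4 = 8.62
  [14.75→15.75]: (1.02+0.76)/2 × 1 = 0.89
  Sum = 124.62125 mg/L·h

AUC = 124.6 mg/L·h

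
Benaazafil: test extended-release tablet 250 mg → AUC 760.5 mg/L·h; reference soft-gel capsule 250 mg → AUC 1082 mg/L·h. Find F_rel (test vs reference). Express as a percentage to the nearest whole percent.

F_rel = (AUC_test/D_test) / (AUC_ref/D_ref)
      = (760.5/250) / (1082/250)
      = 3.042 / 4.328 = 0.7029 = 70.29%

F_rel = 70%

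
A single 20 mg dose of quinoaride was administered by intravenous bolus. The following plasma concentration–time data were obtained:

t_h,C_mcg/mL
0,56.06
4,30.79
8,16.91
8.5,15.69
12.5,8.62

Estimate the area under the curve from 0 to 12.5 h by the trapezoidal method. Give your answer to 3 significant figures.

Trapezoidal AUC_0→12.5:
  [0→4]: (56.06+30.79)/2 × 4 = 173.7
  [4→8]: (30.79+16.91)/2 × 4 = 95.4
  [8→8.5]: (16.91+15.69)/2 × 0.5 = 8.15
  [8.5→12.5]: (15.69+8.62)/2 × 4 = 48.62
  Sum = 325.87 mcg/mL·h

AUC = 326 mcg/mL·h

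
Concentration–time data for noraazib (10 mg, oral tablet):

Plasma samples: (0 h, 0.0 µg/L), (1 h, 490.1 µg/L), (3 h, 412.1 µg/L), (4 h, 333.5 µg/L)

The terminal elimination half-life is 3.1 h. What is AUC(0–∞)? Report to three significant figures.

Trapezoidal AUC_0→4:
  [0→1]: (0.0+490.1)/2 × 1 = 245.05
  [1→3]: (490.1+412.1)/2 × 2 = 902.2
  [3→4]: (412.1+333.5)/2 × 1 = 372.8
  Sum = 1520.05 µg/L·h
k_e = ln2 / t½ = 0.693147 / 3.1 = 0.2236 h^-1
Extrapolated tail: C_last / k_e = 333.5 / 0.2236 = 1491.503
AUC_0→∞ = 1520.05 + 1491.503 = 3011.553 µg/L·h

AUC = 3010 µg/L·h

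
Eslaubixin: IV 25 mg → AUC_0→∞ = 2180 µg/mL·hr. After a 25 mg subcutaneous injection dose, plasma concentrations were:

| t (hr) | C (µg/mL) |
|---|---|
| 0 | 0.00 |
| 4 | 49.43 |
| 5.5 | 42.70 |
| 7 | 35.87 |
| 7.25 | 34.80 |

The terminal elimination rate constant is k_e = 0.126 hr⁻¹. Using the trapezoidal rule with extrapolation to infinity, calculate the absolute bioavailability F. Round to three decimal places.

F = 0.235

Trapezoidal AUC_0→7.25 (subcutaneous injection):
  [0→4]: (0.00+49.43)/2 × 4 = 98.86
  [4→5.5]: (49.43+42.70)/2 × 1.5 = 69.0975
  [5.5→7]: (42.70+35.87)/2 × 1.5 = 58.9275
  [7→7.25]: (35.87+34.80)/2 × 0.25 = 8.83375
  Sum = 235.71875 µg/mL·hr
Tail: C_last/k_e = 34.80/0.126 = 276.190
AUC_0→∞ (subcutaneous injection) = 235.71875 + 276.190 = 511.90875 µg/mL·hr
F = (AUC_ev/D_ev)/(AUC_iv/D_iv) = (511.90875/25)/(2180/25) = 20.47635/87.2 = 0.2348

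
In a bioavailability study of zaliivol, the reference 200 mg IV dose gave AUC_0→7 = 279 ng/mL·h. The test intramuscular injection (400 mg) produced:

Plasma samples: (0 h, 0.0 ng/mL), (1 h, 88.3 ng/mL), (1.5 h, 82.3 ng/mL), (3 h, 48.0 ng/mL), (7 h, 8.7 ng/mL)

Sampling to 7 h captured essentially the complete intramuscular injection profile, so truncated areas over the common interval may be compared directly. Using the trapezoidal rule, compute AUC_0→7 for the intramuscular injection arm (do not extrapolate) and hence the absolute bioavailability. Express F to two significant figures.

F = 0.53

Trapezoidal AUC_0→7 (intramuscular injection):
  [0→1]: (0.0+88.3)/2 × 1 = 44.15
  [1→1.5]: (88.3+82.3)/2 × 0.5 = 42.65
  [1.5→3]: (82.3+48.0)/2 × 1.5 = 97.725
  [3→7]: (48.0+8.7)/2 × 4 = 113.4
  Sum = 297.925 ng/mL·h
F = (AUC_ev/D_ev)/(AUC_iv/D_iv) = (297.925/400)/(279/200) = 0.7448125/1.395 = 0.5339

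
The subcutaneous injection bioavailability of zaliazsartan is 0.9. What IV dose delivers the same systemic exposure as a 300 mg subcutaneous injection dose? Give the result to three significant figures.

D_iv = 270 mg

Systemic exposure from an extravascular dose = F × D_ev, so the equivalent IV dose is F × D_ev.
D_iv = F × D_ev = 0.9 × 300 = 270 mg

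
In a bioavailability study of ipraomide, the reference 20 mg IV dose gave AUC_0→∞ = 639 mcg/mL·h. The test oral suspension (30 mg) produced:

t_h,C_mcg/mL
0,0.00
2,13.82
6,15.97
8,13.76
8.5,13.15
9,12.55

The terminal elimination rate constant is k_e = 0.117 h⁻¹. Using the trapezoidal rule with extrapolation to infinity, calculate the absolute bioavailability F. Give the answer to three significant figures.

Trapezoidal AUC_0→9 (oral suspension):
  [0→2]: (0.00+13.82)/2 × 2 = 13.82
  [2→6]: (13.82+15.97)/2 × 4 = 59.58
  [6→8]: (15.97+13.76)/2 × 2 = 29.73
  [8→8.5]: (13.76+13.15)/2 × 0.5 = 6.7275
  [8.5→9]: (13.15+12.55)/2 × 0.5 = 6.425
  Sum = 116.2825 mcg/mL·h
Tail: C_last/k_e = 12.55/0.117 = 107.265
AUC_0→∞ (oral suspension) = 116.2825 + 107.265 = 223.5475 mcg/mL·h
F = (AUC_ev/D_ev)/(AUC_iv/D_iv) = (223.5475/30)/(639/20) = 7.45158/31.95 = 0.2332

F = 0.233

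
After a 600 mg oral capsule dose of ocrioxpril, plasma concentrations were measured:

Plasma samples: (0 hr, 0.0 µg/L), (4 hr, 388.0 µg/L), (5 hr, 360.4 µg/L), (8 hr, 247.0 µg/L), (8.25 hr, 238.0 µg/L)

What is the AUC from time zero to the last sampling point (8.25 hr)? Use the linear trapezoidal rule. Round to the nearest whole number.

AUC = 2122 µg/L·hr

Trapezoidal AUC_0→8.25:
  [0→4]: (0.0+388.0)/2 × 4 = 776.0
  [4→5]: (388.0+360.4)/2 × 1 = 374.2
  [5→8]: (360.4+247.0)/2 × 3 = 911.1
  [8→8.25]: (247.0+238.0)/2 × 0.25 = 60.625
  Sum = 2121.925 µg/L·hr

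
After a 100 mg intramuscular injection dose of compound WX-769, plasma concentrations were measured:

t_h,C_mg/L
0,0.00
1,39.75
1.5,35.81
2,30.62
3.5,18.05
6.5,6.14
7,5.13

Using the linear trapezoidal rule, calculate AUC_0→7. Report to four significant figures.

AUC = 131.0 mg/L·h

Trapezoidal AUC_0→7:
  [0→1]: (0.00+39.75)/2 × 1 = 19.875
  [1→1.5]: (39.75+35.81)/2 × 0.5 = 18.89
  [1.5→2]: (35.81+30.62)/2 × 0.5 = 16.6075
  [2→3.5]: (30.62+18.05)/2 × 1.5 = 36.5025
  [3.5→6.5]: (18.05+6.14)/2 × 3 = 36.285
  [6.5→7]: (6.14+5.13)/2 × 0.5 = 2.8175
  Sum = 130.9775 mg/L·h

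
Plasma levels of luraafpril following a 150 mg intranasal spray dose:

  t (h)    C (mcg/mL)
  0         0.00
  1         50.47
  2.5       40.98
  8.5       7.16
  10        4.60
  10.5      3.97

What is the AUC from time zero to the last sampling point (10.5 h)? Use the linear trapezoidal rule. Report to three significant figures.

Trapezoidal AUC_0→10.5:
  [0→1]: (0.00+50.47)/2 × 1 = 25.235
  [1→2.5]: (50.47+40.98)/2 × 1.5 = 68.5875
  [2.5→8.5]: (40.98+7.16)/2 × 6 = 144.42
  [8.5→10]: (7.16+4.60)/2 × 1.5 = 8.82
  [10→10.5]: (4.60+3.97)/2 × 0.5 = 2.1425
  Sum = 249.205 mcg/mL·h

AUC = 249 mcg/mL·h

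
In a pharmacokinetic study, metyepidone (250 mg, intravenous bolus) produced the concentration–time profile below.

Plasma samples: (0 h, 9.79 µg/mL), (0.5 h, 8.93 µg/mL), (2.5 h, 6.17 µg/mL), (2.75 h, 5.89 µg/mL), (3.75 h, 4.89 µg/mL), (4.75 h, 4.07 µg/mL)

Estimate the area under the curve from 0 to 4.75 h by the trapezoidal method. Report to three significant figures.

AUC = 31.2 µg/mL·h

Trapezoidal AUC_0→4.75:
  [0→0.5]: (9.79+8.93)/2 × 0.5 = 4.68
  [0.5→2.5]: (8.93+6.17)/2 × 2 = 15.1
  [2.5→2.75]: (6.17+5.89)/2 × 0.25 = 1.5075
  [2.75→3.75]: (5.89+4.89)/2 × 1 = 5.39
  [3.75→4.75]: (4.89+4.07)/2 × 1 = 4.48
  Sum = 31.1575 µg/mL·h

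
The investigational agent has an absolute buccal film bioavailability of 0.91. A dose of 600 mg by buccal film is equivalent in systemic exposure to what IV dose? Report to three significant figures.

Systemic exposure from an extravascular dose = F × D_ev, so the equivalent IV dose is F × D_ev.
D_iv = F × D_ev = 0.91 × 600 = 546 mg

D_iv = 546 mg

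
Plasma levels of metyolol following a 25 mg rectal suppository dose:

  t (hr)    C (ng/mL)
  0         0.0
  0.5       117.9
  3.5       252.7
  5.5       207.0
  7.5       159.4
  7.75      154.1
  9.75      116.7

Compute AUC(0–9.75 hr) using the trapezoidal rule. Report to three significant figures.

AUC = 1720 ng/mL·hr

Trapezoidal AUC_0→9.75:
  [0→0.5]: (0.0+117.9)/2 × 0.5 = 29.475
  [0.5→3.5]: (117.9+252.7)/2 × 3 = 555.9
  [3.5→5.5]: (252.7+207.0)/2 × 2 = 459.7
  [5.5→7.5]: (207.0+159.4)/2 × 2 = 366.4
  [7.5→7.75]: (159.4+154.1)/2 × 0.25 = 39.1875
  [7.75→9.75]: (154.1+116.7)/2 × 2 = 270.8
  Sum = 1721.4625 ng/mL·hr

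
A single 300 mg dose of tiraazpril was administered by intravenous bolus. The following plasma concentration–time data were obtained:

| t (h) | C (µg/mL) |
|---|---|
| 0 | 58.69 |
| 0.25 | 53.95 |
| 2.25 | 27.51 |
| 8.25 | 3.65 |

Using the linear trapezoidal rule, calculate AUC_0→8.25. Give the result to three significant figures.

AUC = 189 µg/mL·h

Trapezoidal AUC_0→8.25:
  [0→0.25]: (58.69+53.95)/2 × 0.25 = 14.08
  [0.25→2.25]: (53.95+27.51)/2 × 2 = 81.46
  [2.25→8.25]: (27.51+3.65)/2 × 6 = 93.48
  Sum = 189.02 µg/mL·h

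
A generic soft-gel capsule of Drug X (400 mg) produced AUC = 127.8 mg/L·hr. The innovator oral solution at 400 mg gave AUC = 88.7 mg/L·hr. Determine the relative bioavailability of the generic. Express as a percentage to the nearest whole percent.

F_rel = 144%

F_rel = (AUC_test/D_test) / (AUC_ref/D_ref)
      = (127.8/400) / (88.7/400)
      = 0.3195 / 0.22175 = 1.4408 = 144.08%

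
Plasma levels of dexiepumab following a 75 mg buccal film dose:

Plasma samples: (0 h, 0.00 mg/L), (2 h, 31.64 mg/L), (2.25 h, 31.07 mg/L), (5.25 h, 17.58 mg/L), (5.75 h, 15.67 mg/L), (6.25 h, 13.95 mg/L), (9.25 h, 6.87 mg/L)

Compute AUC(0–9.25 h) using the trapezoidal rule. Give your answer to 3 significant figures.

Trapezoidal AUC_0→9.25:
  [0→2]: (0.00+31.64)/2 × 2 = 31.64
  [2→2.25]: (31.64+31.07)/2 × 0.25 = 7.83875
  [2.25→5.25]: (31.07+17.58)/2 × 3 = 72.975
  [5.25→5.75]: (17.58+15.67)/2 × 0.5 = 8.3125
  [5.75→6.25]: (15.67+13.95)/2 × 0.5 = 7.405
  [6.25→9.25]: (13.95+6.87)/2 × 3 = 31.23
  Sum = 159.40125 mg/L·h

AUC = 159 mg/L·h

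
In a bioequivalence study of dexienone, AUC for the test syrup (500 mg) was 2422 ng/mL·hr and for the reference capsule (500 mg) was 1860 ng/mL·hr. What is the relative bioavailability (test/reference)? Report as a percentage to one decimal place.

F_rel = (AUC_test/D_test) / (AUC_ref/D_ref)
      = (2422/500) / (1860/500)
      = 4.844 / 3.72 = 1.3022 = 130.22%

F_rel = 130.2%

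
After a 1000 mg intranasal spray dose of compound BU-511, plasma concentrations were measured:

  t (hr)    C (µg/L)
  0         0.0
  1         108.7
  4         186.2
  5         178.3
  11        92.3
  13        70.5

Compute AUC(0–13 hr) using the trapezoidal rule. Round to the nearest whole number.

AUC = 1654 µg/L·hr

Trapezoidal AUC_0→13:
  [0→1]: (0.0+108.7)/2 × 1 = 54.35
  [1→4]: (108.7+186.2)/2 × 3 = 442.35
  [4→5]: (186.2+178.3)/2 × 1 = 182.25
  [5→11]: (178.3+92.3)/2 × 6 = 811.8
  [11→13]: (92.3+70.5)/2 × 2 = 162.8
  Sum = 1653.55 µg/L·hr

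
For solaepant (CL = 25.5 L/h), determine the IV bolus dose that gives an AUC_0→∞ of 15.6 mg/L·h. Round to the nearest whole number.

Dose = 398 mg

Dose_iv = CL × AUC_0→∞
     = 25.5 × 15.6 = 397.8 mg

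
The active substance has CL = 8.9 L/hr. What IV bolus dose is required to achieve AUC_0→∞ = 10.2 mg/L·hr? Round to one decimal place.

Dose = 90.8 mg

Dose_iv = CL × AUC_0→∞
     = 8.9 × 10.2 = 90.78 mg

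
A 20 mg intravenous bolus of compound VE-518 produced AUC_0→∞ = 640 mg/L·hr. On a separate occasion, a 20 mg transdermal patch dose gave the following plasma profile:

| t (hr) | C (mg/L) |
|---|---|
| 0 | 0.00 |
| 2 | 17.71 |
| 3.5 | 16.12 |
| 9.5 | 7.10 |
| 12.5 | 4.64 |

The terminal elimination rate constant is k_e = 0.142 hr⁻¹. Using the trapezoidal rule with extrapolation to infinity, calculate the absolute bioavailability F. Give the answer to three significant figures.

Trapezoidal AUC_0→12.5 (transdermal patch):
  [0→2]: (0.00+17.71)/2 × 2 = 17.71
  [2→3.5]: (17.71+16.12)/2 × 1.5 = 25.3725
  [3.5→9.5]: (16.12+7.10)/2 × 6 = 69.66
  [9.5→12.5]: (7.10+4.64)/2 × 3 = 17.61
  Sum = 130.3525 mg/L·hr
Tail: C_last/k_e = 4.64/0.142 = 32.676
AUC_0→∞ (transdermal patch) = 130.3525 + 32.676 = 163.0285 mg/L·hr
F = (AUC_ev/D_ev)/(AUC_iv/D_iv) = (163.0285/20)/(640/20) = 8.151425/32 = 0.2547

F = 0.255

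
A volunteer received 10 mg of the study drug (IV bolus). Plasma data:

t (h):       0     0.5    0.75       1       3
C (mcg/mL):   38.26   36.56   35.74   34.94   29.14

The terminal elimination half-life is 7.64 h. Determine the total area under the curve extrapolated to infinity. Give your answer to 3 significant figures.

Trapezoidal AUC_0→3:
  [0→0.5]: (38.26+36.56)/2 × 0.5 = 18.705
  [0.5→0.75]: (36.56+35.74)/2 × 0.25 = 9.0375
  [0.75→1]: (35.74+34.94)/2 × 0.25 = 8.835
  [1→3]: (34.94+29.14)/2 × 2 = 64.08
  Sum = 100.6575 mcg/mL·h
k_e = ln2 / t½ = 0.693147 / 7.64 = 0.0907 h^-1
Extrapolated tail: C_last / k_e = 29.14 / 0.0907 = 321.279
AUC_0→∞ = 100.6575 + 321.279 = 421.9365 mcg/mL·h

AUC = 422 mcg/mL·h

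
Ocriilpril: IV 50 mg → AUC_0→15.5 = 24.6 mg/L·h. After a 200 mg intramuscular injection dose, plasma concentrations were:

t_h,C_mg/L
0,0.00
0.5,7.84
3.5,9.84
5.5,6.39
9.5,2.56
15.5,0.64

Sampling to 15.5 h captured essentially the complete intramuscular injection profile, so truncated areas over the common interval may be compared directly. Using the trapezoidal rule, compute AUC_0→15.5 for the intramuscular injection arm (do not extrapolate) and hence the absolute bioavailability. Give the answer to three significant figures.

F = 0.734

Trapezoidal AUC_0→15.5 (intramuscular injection):
  [0→0.5]: (0.00+7.84)/2 × 0.5 = 1.96
  [0.5→3.5]: (7.84+9.84)/2 × 3 = 26.52
  [3.5→5.5]: (9.84+6.39)/2 × 2 = 16.23
  [5.5→9.5]: (6.39+2.56)/2 × 4 = 17.9
  [9.5→15.5]: (2.56+0.64)/2 × 6 = 9.6
  Sum = 72.21 mg/L·h
F = (AUC_ev/D_ev)/(AUC_iv/D_iv) = (72.21/200)/(24.6/50) = 0.36105/0.492 = 0.7338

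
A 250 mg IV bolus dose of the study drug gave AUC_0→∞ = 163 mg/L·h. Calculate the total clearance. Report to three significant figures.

CL = 1.53 L/h

CL = Dose_iv / AUC_0→∞
   = 250 / 163 = 1.53374 L/h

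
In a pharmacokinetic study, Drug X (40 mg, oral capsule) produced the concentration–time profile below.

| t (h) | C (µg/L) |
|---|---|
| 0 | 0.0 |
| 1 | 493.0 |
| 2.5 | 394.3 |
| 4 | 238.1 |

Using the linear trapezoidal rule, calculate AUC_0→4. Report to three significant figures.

AUC = 1390 µg/L·h

Trapezoidal AUC_0→4:
  [0→1]: (0.0+493.0)/2 × 1 = 246.5
  [1→2.5]: (493.0+394.3)/2 × 1.5 = 665.475
  [2.5→4]: (394.3+238.1)/2 × 1.5 = 474.3
  Sum = 1386.275 µg/L·h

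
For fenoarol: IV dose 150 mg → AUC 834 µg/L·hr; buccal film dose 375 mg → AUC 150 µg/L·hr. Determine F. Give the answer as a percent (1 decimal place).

F = 7.2%

F = (AUC_ev / D_ev) / (AUC_iv / D_iv)
  = (150/375) / (834/150)
  = 0.4 / 5.56 = 0.0719
  = 7.19%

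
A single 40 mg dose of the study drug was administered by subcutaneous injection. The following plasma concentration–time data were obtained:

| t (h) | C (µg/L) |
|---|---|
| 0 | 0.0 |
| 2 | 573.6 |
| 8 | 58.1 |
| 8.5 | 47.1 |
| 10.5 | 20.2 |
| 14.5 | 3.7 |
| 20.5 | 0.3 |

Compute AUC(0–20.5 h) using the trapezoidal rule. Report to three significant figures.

Trapezoidal AUC_0→20.5:
  [0→2]: (0.0+573.6)/2 × 2 = 573.6
  [2→8]: (573.6+58.1)/2 × 6 = 1895.1
  [8→8.5]: (58.1+47.1)/2 × 0.5 = 26.3
  [8.5→10.5]: (47.1+20.2)/2 × 2 = 67.3
  [10.5→14.5]: (20.2+3.7)/2 × 4 = 47.8
  [14.5→20.5]: (3.7+0.3)/2 × 6 = 12.0
  Sum = 2622.1 µg/L·h

AUC = 2620 µg/L·h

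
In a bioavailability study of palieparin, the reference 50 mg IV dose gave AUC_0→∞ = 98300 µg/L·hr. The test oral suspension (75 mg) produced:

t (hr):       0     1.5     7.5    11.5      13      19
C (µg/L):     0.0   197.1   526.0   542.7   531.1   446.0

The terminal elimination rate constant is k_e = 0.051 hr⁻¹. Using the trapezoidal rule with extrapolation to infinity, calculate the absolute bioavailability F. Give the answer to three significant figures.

F = 0.115

Trapezoidal AUC_0→19 (oral suspension):
  [0→1.5]: (0.0+197.1)/2 × 1.5 = 147.825
  [1.5→7.5]: (197.1+526.0)/2 × 6 = 2169.3
  [7.5→11.5]: (526.0+542.7)/2 × 4 = 2137.4
  [11.5→13]: (542.7+531.1)/2 × 1.5 = 805.35
  [13→19]: (531.1+446.0)/2 × 6 = 2931.3
  Sum = 8191.175 µg/L·hr
Tail: C_last/k_e = 446.0/0.051 = 8745.098
AUC_0→∞ (oral suspension) = 8191.175 + 8745.098 = 16936.273 µg/L·hr
F = (AUC_ev/D_ev)/(AUC_iv/D_iv) = (16936.273/75)/(98300/50) = 225.817/1966 = 0.1149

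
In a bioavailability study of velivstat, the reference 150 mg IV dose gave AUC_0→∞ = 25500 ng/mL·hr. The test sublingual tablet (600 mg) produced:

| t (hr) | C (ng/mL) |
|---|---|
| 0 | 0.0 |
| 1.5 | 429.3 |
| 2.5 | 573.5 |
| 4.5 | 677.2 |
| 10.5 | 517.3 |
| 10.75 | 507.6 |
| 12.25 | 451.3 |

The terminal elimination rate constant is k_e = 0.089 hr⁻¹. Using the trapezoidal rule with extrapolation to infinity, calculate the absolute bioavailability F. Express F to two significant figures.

F = 0.11

Trapezoidal AUC_0→12.25 (sublingual tablet):
  [0→1.5]: (0.0+429.3)/2 × 1.5 = 321.975
  [1.5→2.5]: (429.3+573.5)/2 × 1 = 501.4
  [2.5→4.5]: (573.5+677.2)/2 × 2 = 1250.7
  [4.5→10.5]: (677.2+517.3)/2 × 6 = 3583.5
  [10.5→10.75]: (517.3+507.6)/2 × 0.25 = 128.1125
  [10.75→12.25]: (507.6+451.3)/2 × 1.5 = 719.175
  Sum = 6504.8625 ng/mL·hr
Tail: C_last/k_e = 451.3/0.089 = 5070.787
AUC_0→∞ (sublingual tablet) = 6504.8625 + 5070.787 = 11575.6495 ng/mL·hr
F = (AUC_ev/D_ev)/(AUC_iv/D_iv) = (11575.6495/600)/(25500/150) = 19.2927/170 = 0.1135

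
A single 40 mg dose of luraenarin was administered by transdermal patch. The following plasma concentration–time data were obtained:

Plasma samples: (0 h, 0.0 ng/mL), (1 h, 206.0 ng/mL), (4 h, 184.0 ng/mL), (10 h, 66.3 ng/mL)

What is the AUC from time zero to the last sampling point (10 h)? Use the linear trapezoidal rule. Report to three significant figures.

Trapezoidal AUC_0→10:
  [0→1]: (0.0+206.0)/2 × 1 = 103.0
  [1→4]: (206.0+184.0)/2 × 3 = 585.0
  [4→10]: (184.0+66.3)/2 × 6 = 750.9
  Sum = 1438.9 ng/mL·h

AUC = 1440 ng/mL·h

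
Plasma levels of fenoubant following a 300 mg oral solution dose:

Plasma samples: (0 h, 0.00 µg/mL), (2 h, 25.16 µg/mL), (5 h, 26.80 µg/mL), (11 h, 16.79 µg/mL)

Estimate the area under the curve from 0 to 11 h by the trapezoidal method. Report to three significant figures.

Trapezoidal AUC_0→11:
  [0→2]: (0.00+25.16)/2 × 2 = 25.16
  [2→5]: (25.16+26.80)/2 × 3 = 77.94
  [5→11]: (26.80+16.79)/2 × 6 = 130.77
  Sum = 233.87 µg/mL·h

AUC = 234 µg/mL·h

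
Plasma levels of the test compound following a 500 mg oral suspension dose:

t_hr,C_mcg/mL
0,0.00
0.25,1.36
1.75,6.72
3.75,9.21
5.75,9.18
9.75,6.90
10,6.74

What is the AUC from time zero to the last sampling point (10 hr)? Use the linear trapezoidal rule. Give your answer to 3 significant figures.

AUC = 74.4 mcg/mL·hr

Trapezoidal AUC_0→10:
  [0→0.25]: (0.00+1.36)/2 × 0.25 = 0.17
  [0.25→1.75]: (1.36+6.72)/2 × 1.5 = 6.06
  [1.75→3.75]: (6.72+9.21)/2 × 2 = 15.93
  [3.75→5.75]: (9.21+9.18)/2 × 2 = 18.39
  [5.75→9.75]: (9.18+6.90)/2 × 4 = 32.16
  [9.75→10]: (6.90+6.74)/2 × 0.25 = 1.705
  Sum = 74.415 mcg/mL·hr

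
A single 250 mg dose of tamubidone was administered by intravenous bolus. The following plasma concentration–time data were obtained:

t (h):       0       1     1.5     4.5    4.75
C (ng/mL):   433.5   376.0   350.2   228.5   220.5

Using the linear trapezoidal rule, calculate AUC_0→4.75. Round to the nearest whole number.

Trapezoidal AUC_0→4.75:
  [0→1]: (433.5+376.0)/2 × 1 = 404.75
  [1→1.5]: (376.0+350.2)/2 × 0.5 = 181.55
  [1.5→4.5]: (350.2+228.5)/2 × 3 = 868.05
  [4.5→4.75]: (228.5+220.5)/2 × 0.25 = 56.125
  Sum = 1510.475 ng/mL·h

AUC = 1510 ng/mL·h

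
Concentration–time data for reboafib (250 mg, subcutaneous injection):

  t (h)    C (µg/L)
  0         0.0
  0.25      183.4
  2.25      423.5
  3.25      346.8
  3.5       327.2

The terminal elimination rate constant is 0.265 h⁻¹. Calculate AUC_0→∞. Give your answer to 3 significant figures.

Trapezoidal AUC_0→3.5:
  [0→0.25]: (0.0+183.4)/2 × 0.25 = 22.925
  [0.25→2.25]: (183.4+423.5)/2 × 2 = 606.9
  [2.25→3.25]: (423.5+346.8)/2 × 1 = 385.15
  [3.25→3.5]: (346.8+327.2)/2 × 0.25 = 84.25
  Sum = 1099.225 µg/L·h
Extrapolated tail: C_last / k_e = 327.2 / 0.265 = 1234.717
AUC_0→∞ = 1099.225 + 1234.717 = 2333.942 µg/L·h

AUC = 2330 µg/L·h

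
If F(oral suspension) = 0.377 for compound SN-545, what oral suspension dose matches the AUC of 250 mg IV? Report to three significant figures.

For equal systemic exposure: F × D_ev = D_iv
D_ev = D_iv / F = 250 / 0.377 = 663.13 mg

D_oral = 663 mg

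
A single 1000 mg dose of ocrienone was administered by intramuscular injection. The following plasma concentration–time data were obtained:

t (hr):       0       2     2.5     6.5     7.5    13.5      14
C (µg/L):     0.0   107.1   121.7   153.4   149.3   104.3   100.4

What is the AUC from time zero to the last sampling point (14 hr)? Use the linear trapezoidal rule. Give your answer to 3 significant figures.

AUC = 1680 µg/L·hr

Trapezoidal AUC_0→14:
  [0→2]: (0.0+107.1)/2 × 2 = 107.1
  [2→2.5]: (107.1+121.7)/2 × 0.5 = 57.2
  [2.5→6.5]: (121.7+153.4)/2 × 4 = 550.2
  [6.5→7.5]: (153.4+149.3)/2 × 1 = 151.35
  [7.5→13.5]: (149.3+104.3)/2 × 6 = 760.8
  [13.5→14]: (104.3+100.4)/2 × 0.5 = 51.175
  Sum = 1677.825 µg/L·hr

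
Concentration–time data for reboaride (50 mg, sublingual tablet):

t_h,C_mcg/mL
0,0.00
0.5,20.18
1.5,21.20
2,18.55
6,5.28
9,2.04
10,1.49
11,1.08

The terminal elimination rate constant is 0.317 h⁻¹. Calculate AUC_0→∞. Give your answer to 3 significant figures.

Trapezoidal AUC_0→11:
  [0→0.5]: (0.00+20.18)/2 × 0.5 = 5.045
  [0.5→1.5]: (20.18+21.20)/2 × 1 = 20.69
  [1.5→2]: (21.20+18.55)/2 × 0.5 = 9.9375
  [2→6]: (18.55+5.28)/2 × 4 = 47.66
  [6→9]: (5.28+2.04)/2 × 3 = 10.98
  [9→10]: (2.04+1.49)/2 × 1 = 1.765
  [10→11]: (1.49+1.08)/2 × 1 = 1.285
  Sum = 97.3625 mcg/mL·h
Extrapolated tail: C_last / k_e = 1.08 / 0.317 = 3.407
AUC_0→∞ = 97.3625 + 3.407 = 100.7695 mcg/mL·h

AUC = 101 mcg/mL·h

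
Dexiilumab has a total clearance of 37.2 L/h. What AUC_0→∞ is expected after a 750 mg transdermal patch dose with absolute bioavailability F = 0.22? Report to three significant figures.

AUC = 4.44 mg/L·h

AUC_0→∞ = F × Dose / CL
        = 0.22 × 750 / 37.2 = 4.43548 mg/L·h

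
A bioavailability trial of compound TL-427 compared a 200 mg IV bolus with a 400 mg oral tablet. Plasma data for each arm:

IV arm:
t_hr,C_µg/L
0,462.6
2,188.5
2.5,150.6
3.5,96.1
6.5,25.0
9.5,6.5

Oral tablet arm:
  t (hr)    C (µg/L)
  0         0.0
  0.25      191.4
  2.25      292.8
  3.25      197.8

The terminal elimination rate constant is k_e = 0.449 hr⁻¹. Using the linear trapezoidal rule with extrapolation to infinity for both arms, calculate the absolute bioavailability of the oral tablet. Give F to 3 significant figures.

Trapezoidal AUC_0→9.5 (IV):
  [0→2]: (462.6+188.5)/2 × 2 = 651.1
  [2→2.5]: (188.5+150.6)/2 × 0.5 = 84.775
  [2.5→3.5]: (150.6+96.1)/2 × 1 = 123.35
  [3.5→6.5]: (96.1+25.0)/2 × 3 = 181.65
  [6.5→9.5]: (25.0+6.5)/2 × 3 = 47.25
  Sum = 1088.125 µg/L·hr
IV tail: 6.5/0.449 = 14.477; AUC_iv,0→∞ = 1088.125 + 14.477 = 1102.602 µg/L·hr
Trapezoidal AUC_0→3.25 (oral tablet):
  [0→0.25]: (0.0+191.4)/2 × 0.25 = 23.925
  [0.25→2.25]: (191.4+292.8)/2 × 2 = 484.2
  [2.25→3.25]: (292.8+197.8)/2 × 1 = 245.3
  Sum = 753.425 µg/L·hr
oral tablet tail: 197.8/0.449 = 440.535; AUC_ev,0→∞ = 753.425 + 440.535 = 1193.96 µg/L·hr
F = (AUC_ev/D_ev)/(AUC_iv/D_iv) = (1193.96/400)/(1102.602/200) = 2.9849/5.51301 = 0.5414

F = 0.541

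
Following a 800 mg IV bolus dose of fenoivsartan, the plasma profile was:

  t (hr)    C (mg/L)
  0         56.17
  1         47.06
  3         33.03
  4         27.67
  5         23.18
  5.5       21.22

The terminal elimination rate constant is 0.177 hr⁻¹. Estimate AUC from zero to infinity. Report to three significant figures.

AUC = 318 mg/L·hr

Trapezoidal AUC_0→5.5:
  [0→1]: (56.17+47.06)/2 × 1 = 51.615
  [1→3]: (47.06+33.03)/2 × 2 = 80.09
  [3→4]: (33.03+27.67)/2 × 1 = 30.35
  [4→5]: (27.67+23.18)/2 × 1 = 25.425
  [5→5.5]: (23.18+21.22)/2 × 0.5 = 11.1
  Sum = 198.58 mg/L·hr
Extrapolated tail: C_last / k_e = 21.22 / 0.177 = 119.887
AUC_0→∞ = 198.58 + 119.887 = 318.467 mg/L·hr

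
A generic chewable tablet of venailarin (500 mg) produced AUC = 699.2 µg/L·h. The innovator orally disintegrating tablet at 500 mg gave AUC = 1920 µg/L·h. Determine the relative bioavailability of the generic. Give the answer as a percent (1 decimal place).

F_rel = 36.4%

F_rel = (AUC_test/D_test) / (AUC_ref/D_ref)
      = (699.2/500) / (1920/500)
      = 1.3984 / 3.84 = 0.3642 = 36.42%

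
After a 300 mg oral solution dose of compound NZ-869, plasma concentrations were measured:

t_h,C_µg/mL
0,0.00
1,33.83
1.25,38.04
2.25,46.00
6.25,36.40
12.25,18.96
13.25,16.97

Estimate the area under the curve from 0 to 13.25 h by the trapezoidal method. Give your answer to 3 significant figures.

Trapezoidal AUC_0→13.25:
  [0→1]: (0.00+33.83)/2 × 1 = 16.915
  [1→1.25]: (33.83+38.04)/2 × 0.25 = 8.98375
  [1.25→2.25]: (38.04+46.00)/2 × 1 = 42.02
  [2.25→6.25]: (46.00+36.40)/2 × 4 = 164.8
  [6.25→12.25]: (36.40+18.96)/2 × 6 = 166.08
  [12.25→13.25]: (18.96+16.97)/2 × 1 = 17.965
  Sum = 416.76375 µg/mL·h

AUC = 417 µg/mL·h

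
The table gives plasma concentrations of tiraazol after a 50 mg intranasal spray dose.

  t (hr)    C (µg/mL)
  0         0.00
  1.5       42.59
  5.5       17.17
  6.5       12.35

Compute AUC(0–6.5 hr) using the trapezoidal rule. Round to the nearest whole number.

AUC = 166 µg/mL·hr

Trapezoidal AUC_0→6.5:
  [0→1.5]: (0.00+42.59)/2 × 1.5 = 31.9425
  [1.5→5.5]: (42.59+17.17)/2 × 4 = 119.52
  [5.5→6.5]: (17.17+12.35)/2 × 1 = 14.76
  Sum = 166.2225 µg/mL·hr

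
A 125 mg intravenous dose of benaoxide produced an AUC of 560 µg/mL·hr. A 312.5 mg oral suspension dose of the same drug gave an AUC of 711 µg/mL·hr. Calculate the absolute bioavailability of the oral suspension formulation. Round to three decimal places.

F = (AUC_ev / D_ev) / (AUC_iv / D_iv)
  = (711/312.5) / (560/125)
  = 2.2752 / 4.48 = 0.5079

F = 0.508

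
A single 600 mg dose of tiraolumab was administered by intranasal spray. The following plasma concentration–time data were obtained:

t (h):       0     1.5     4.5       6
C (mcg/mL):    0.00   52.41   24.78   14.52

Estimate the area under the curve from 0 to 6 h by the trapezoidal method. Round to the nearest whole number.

Trapezoidal AUC_0→6:
  [0→1.5]: (0.00+52.41)/2 × 1.5 = 39.3075
  [1.5→4.5]: (52.41+24.78)/2 × 3 = 115.785
  [4.5→6]: (24.78+14.52)/2 × 1.5 = 29.475
  Sum = 184.5675 mcg/mL·h

AUC = 185 mcg/mL·h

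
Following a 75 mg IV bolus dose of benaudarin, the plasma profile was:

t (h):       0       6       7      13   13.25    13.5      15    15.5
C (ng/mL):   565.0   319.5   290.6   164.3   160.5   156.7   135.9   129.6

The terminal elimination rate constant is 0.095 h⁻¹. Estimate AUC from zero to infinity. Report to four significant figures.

AUC = 6054 ng/mL·h

Trapezoidal AUC_0→15.5:
  [0→6]: (565.0+319.5)/2 × 6 = 2653.5
  [6→7]: (319.5+290.6)/2 × 1 = 305.05
  [7→13]: (290.6+164.3)/2 × 6 = 1364.7
  [13→13.25]: (164.3+160.5)/2 × 0.25 = 40.6
  [13.25→13.5]: (160.5+156.7)/2 × 0.25 = 39.65
  [13.5→15]: (156.7+135.9)/2 × 1.5 = 219.45
  [15→15.5]: (135.9+129.6)/2 × 0.5 = 66.375
  Sum = 4689.325 ng/mL·h
Extrapolated tail: C_last / k_e = 129.6 / 0.095 = 1364.211
AUC_0→∞ = 4689.325 + 1364.211 = 6053.536 ng/mL·h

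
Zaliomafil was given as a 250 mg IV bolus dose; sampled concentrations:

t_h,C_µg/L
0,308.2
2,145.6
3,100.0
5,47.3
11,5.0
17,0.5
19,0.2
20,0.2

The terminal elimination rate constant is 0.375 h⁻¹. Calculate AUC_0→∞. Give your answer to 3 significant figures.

AUC = 899 µg/L·h

Trapezoidal AUC_0→20:
  [0→2]: (308.2+145.6)/2 × 2 = 453.8
  [2→3]: (145.6+100.0)/2 × 1 = 122.8
  [3→5]: (100.0+47.3)/2 × 2 = 147.3
  [5→11]: (47.3+5.0)/2 × 6 = 156.9
  [11→17]: (5.0+0.5)/2 × 6 = 16.5
  [17→19]: (0.5+0.2)/2 × 2 = 0.7
  [19→20]: (0.2+0.2)/2 × 1 = 0.2
  Sum = 898.2 µg/L·h
Extrapolated tail: C_last / k_e = 0.2 / 0.375 = 0.533
AUC_0→∞ = 898.2 + 0.533 = 898.733 µg/L·h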